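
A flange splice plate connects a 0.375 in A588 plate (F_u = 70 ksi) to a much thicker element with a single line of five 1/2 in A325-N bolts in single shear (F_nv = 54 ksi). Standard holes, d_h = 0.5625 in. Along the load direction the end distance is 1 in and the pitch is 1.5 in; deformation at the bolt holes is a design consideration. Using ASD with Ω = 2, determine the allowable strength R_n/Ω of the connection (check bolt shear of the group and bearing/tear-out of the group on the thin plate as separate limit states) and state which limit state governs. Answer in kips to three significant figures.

Bolt shear: A_b = π·0.5²/4 = 0.1963 in²; R_n = 54 × 0.1963 × 5 × 1 = 53.01 kips → 53.01 / 2 = 26.5 kips.
Bearing (1.2 l_c t F_u ≤ 2.4 d t F_u): upper limit = 2.4·0.5·0.375·70 = 31.5 kips.
  Edge l_c = 1 − 0.5625/2 = 0.7188 → r_n = 22.64 kips; interior l_c = 1.5 − 0.5625 = 0.9375 → r_n = 29.53 kips.
  R_n,bearing = 1·22.64 + 4·29.53 = 140.8 kips → 140.8 / 2 = 70.4 kips.
Bolt shear governs: 26.5 kips.

26.5 kips (bolt shear governs)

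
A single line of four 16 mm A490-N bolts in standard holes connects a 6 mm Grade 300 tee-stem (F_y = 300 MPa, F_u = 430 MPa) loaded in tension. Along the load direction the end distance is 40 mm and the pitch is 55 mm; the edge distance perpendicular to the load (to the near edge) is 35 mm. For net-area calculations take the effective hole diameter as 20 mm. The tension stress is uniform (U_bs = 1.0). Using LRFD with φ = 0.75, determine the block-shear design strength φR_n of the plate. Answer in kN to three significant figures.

Shear plane L_v = 40 + 3·55 = 205 mm; A_gv = 205 × 6 = 1230 mm².
A_nv = (205 − 3.5·20) × 6 = 810 mm².
A_nt = (35 − 0.5·20) × 6 = 150 mm².
0.6 F_u A_nv = 209 kN; 0.6 F_y A_gv = 221.4 kN → shear rupture governs the shear term.
R_n = 209 + 1.0 × 430 × 150 / 1000 = 273.5 kN.
Design strength φR_n = 0.75 × 273.5 = 205 kN.

205 kN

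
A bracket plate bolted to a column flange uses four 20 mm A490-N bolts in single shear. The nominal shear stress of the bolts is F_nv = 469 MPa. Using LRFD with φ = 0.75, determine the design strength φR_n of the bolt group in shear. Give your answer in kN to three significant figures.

A_b = π × 20² / 4 = 314.2 mm².
R_n = F_nv · A_b · n · n_s = 469 × 314.2 × 4 × 1 / 1000 = 589.4 kN.
Design strength φR_n = 0.75 × 589.4 = 442 kN.

442 kN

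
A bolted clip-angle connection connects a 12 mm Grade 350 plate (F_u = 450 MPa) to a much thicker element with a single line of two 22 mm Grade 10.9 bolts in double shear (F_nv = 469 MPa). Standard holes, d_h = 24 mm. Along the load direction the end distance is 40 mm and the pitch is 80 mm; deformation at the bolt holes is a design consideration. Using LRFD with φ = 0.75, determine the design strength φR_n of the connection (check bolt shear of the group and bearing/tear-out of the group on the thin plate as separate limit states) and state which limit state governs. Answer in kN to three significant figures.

350 kN (bearing governs)

Bolt shear: A_b = π·22²/4 = 380.1 mm²; R_n = 469 × 380.1 × 2 × 2 / 1000 = 713.1 kN → 0.75 × 713.1 = 535 kN.
Bearing (1.2 l_c t F_u ≤ 2.4 d t F_u): upper limit = 2.4·22·12·450 / 1000 = 285.1 kN.
  Edge l_c = 40 − 24/2 = 28 → r_n = 181.4 kN; interior l_c = 80 − 24 = 56 → r_n = 285.1 kN.
  R_n,bearing = 1·181.4 + 1·285.1 = 466.6 kN → 0.75 × 466.6 = 350 kN.
Bearing governs: 350 kN.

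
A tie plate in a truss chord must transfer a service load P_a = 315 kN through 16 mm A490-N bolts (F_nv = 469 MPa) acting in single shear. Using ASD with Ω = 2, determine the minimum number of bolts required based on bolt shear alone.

7 bolts

A_b = π·16²/4 = 201.1 mm².
Per-bolt allowable strength R_n/Ω = 469 × 201.1 × 1 / 1000 / 2 = 47.15 kN.
n ≥ 315 / 47.15 = 6.681 → use 7 bolts.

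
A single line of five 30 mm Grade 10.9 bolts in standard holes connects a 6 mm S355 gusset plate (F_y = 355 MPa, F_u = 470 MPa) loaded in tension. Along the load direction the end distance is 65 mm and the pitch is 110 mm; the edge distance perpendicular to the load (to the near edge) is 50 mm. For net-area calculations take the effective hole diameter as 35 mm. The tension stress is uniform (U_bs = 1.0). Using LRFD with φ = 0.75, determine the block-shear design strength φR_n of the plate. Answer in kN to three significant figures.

510 kN

Shear plane L_v = 65 + 4·110 = 505 mm; A_gv = 505 × 6 = 3030 mm².
A_nv = (505 − 4.5·35) × 6 = 2085 mm².
A_nt = (50 − 0.5·35) × 6 = 195 mm².
0.6 F_u A_nv = 588 kN; 0.6 F_y A_gv = 645.4 kN → shear rupture governs the shear term.
R_n = 588 + 1.0 × 470 × 195 / 1000 = 679.6 kN.
Design strength φR_n = 0.75 × 679.6 = 510 kN.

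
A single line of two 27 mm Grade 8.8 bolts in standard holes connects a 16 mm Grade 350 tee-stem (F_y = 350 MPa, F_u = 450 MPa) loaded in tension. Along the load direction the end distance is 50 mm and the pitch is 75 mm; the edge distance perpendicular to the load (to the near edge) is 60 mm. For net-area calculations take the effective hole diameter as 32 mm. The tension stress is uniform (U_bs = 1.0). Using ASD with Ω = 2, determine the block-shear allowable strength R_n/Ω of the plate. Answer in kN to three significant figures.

Shear plane L_v = 50 + 1·75 = 125 mm; A_gv = 125 × 16 = 2000 mm².
A_nv = (125 − 1.5·32) × 16 = 1232 mm².
A_nt = (60 − 0.5·32) × 16 = 704 mm².
0.6 F_u A_nv = 332.6 kN; 0.6 F_y A_gv = 420 kN → shear rupture governs the shear term.
R_n = 332.6 + 1.0 × 450 × 704 / 1000 = 649.4 kN.
Allowable strength R_n/Ω = 649.4 / 2 = 325 kN.

325 kN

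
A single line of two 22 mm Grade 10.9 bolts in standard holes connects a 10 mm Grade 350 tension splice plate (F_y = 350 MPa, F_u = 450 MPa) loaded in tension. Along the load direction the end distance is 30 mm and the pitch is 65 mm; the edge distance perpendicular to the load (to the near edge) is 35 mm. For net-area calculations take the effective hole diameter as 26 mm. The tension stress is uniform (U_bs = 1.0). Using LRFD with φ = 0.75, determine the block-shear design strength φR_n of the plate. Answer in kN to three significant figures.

188 kN

Shear plane L_v = 30 + 1·65 = 95 mm; A_gv = 95 × 10 = 950 mm².
A_nv = (95 − 1.5·26) × 10 = 560 mm².
A_nt = (35 − 0.5·26) × 10 = 220 mm².
0.6 F_u A_nv = 151.2 kN; 0.6 F_y A_gv = 199.5 kN → shear rupture governs the shear term.
R_n = 151.2 + 1.0 × 450 × 220 / 1000 = 250.2 kN.
Design strength φR_n = 0.75 × 250.2 = 188 kN.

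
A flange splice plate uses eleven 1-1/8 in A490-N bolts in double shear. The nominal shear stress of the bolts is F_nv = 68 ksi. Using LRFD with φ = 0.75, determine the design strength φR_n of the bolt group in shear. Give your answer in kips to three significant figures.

1120 kips

A_b = π × 1.125² / 4 = 0.994 in².
R_n = F_nv · A_b · n · n_s = 68 × 0.994 × 11 × 2 = 1487 kips.
Design strength φR_n = 0.75 × 1487 = 1120 kips.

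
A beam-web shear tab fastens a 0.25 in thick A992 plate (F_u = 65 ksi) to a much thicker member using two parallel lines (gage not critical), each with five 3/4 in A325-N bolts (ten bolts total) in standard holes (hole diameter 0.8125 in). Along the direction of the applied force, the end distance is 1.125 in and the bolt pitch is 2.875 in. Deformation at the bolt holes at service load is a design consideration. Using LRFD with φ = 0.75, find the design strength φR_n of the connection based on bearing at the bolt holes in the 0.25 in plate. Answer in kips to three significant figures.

197 kips

Per bolt r_n = 1.2 l_c t F_u ≤ 2.4 d t F_u; upper limit = 2.4 × 0.75 × 0.25 × 65 = 29.25 kips.
Edge bolt: l_c = 1.125 − 0.8125/2 = 0.7188 in → 1.2 × 0.7188 × 0.25 × 65 = 14.02 → r_n = 14.02 kips.
Interior bolts: l_c = 2.875 − 0.8125 = 2.062 in → 1.2 × 2.062 × 0.25 × 65 = 40.22 → r_n = 29.25 kips.
R_n = 2 × 14.02 + 8 × 29.25 = 262 kips.
Design strength φR_n = 0.75 × 262 = 197 kips.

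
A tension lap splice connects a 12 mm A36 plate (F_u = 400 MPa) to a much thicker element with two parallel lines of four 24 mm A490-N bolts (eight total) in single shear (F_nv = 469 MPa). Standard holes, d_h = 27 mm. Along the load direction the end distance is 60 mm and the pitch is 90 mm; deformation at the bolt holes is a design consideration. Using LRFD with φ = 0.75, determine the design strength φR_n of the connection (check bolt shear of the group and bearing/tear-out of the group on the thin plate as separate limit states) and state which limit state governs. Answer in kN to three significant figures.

1270 kN (bolt shear governs)

Bolt shear: A_b = π·24²/4 = 452.4 mm²; R_n = 469 × 452.4 × 8 × 1 / 1000 = 1697 kN → 0.75 × 1697 = 1270 kN.
Bearing (1.2 l_c t F_u ≤ 2.4 d t F_u): upper limit = 2.4·24·12·400 / 1000 = 276.5 kN.
  Edge l_c = 60 − 27/2 = 46.5 → r_n = 267.8 kN; interior l_c = 90 − 27 = 63 → r_n = 276.5 kN.
  R_n,bearing = 2·267.8 + 6·276.5 = 2195 kN → 0.75 × 2195 = 1650 kN.
Bolt shear governs: 1270 kN.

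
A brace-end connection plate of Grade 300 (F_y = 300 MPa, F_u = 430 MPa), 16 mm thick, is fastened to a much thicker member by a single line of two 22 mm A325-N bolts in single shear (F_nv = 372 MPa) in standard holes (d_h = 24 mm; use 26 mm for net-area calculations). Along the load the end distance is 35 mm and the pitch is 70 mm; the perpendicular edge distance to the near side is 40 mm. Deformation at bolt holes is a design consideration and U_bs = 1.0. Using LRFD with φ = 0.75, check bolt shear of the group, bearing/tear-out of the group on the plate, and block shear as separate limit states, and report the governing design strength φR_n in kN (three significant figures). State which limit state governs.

Bolt shear: A_b = π·22²/4 = 380.1 mm²; R_n = 372 × 380.1 × 2 × 1 / 1000 = 282.8 kN → 0.75 × 282.8 = 212 kN.
Bearing: edge l_c = 23, r_n = 189.9 kN; interior l_c = 46, r_n = 363.3 kN; R_n = 189.9 + 1·363.3 = 553.2 kN → 415 kN.
Block shear: A_gv = 1680, A_nv = 1056, A_nt = 432 mm²; R_n = min(0.6F_uA_nv, 0.6F_yA_gv) + U_bs·F_u·A_nt = 458.2 kN → 344 kN.
Bolt shear governs: 212 kN.

212 kN (bolt shear governs)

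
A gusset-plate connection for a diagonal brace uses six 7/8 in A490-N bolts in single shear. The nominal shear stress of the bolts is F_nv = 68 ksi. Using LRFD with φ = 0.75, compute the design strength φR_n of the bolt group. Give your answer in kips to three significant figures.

184 kips

A_b = π × 0.875² / 4 = 0.6013 in².
R_n = F_nv · A_b · n · n_s = 68 × 0.6013 × 6 × 1 = 245.3 kips.
Design strength φR_n = 0.75 × 245.3 = 184 kips.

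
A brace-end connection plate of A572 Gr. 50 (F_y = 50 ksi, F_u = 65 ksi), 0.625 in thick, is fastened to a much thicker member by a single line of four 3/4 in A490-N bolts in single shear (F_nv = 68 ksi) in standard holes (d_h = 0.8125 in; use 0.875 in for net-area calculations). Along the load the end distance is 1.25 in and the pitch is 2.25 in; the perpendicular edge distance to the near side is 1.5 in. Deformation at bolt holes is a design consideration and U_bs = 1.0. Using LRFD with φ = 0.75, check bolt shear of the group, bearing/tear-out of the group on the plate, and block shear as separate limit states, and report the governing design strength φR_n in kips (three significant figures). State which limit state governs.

Bolt shear: A_b = π·0.75²/4 = 0.4418 in²; R_n = 68 × 0.4418 × 4 × 1 = 120.2 kips → 0.75 × 120.2 = 90.1 kips.
Bearing: edge l_c = 0.8438, r_n = 41.13 kips; interior l_c = 1.438, r_n = 70.08 kips; R_n = 41.13 + 3·70.08 = 251.4 kips → 189 kips.
Block shear: A_gv = 5, A_nv = 3.086, A_nt = 0.6641 in²; R_n = min(0.6F_uA_nv, 0.6F_yA_gv) + U_bs·F_u·A_nt = 163.5 kips → 123 kips.
Bolt shear governs: 90.1 kips.

90.1 kips (bolt shear governs)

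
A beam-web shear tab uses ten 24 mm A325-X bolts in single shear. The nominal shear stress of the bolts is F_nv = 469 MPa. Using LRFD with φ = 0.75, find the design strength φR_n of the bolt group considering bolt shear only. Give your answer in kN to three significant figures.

A_b = π × 24² / 4 = 452.4 mm².
R_n = F_nv · A_b · n · n_s = 469 × 452.4 × 10 × 1 / 1000 = 2122 kN.
Design strength φR_n = 0.75 × 2122 = 1590 kN.

1590 kN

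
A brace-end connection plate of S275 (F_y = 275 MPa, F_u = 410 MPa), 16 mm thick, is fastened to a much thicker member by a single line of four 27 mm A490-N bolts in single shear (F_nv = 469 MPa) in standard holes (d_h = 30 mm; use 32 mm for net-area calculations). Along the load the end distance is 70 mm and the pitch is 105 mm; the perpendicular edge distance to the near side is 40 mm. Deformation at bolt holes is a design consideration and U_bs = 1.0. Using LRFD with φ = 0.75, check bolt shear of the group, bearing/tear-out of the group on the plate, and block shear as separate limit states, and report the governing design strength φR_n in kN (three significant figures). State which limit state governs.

Bolt shear: A_b = π·27²/4 = 572.6 mm²; R_n = 469 × 572.6 × 4 × 1 / 1000 = 1074 kN → 0.75 × 1074 = 806 kN.
Bearing: edge l_c = 55, r_n = 425.1 kN; interior l_c = 75, r_n = 425.1 kN; R_n = 425.1 + 3·425.1 = 1700 kN → 1280 kN.
Block shear: A_gv = 6160, A_nv = 4368, A_nt = 384 mm²; R_n = min(0.6F_uA_nv, 0.6F_yA_gv) + U_bs·F_u·A_nt = 1174 kN → 880 kN.
Bolt shear governs: 806 kN.

806 kN (bolt shear governs)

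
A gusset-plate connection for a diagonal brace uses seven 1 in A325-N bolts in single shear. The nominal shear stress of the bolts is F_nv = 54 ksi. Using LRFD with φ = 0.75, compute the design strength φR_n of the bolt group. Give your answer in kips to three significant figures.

223 kips

A_b = π × 1² / 4 = 0.7854 in².
R_n = F_nv · A_b · n · n_s = 54 × 0.7854 × 7 × 1 = 296.9 kips.
Design strength φR_n = 0.75 × 296.9 = 223 kips.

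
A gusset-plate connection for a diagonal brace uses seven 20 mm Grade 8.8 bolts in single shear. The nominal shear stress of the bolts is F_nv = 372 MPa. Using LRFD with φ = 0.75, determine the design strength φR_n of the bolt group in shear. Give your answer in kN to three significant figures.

A_b = π × 20² / 4 = 314.2 mm².
R_n = F_nv · A_b · n · n_s = 372 × 314.2 × 7 × 1 / 1000 = 818.1 kN.
Design strength φR_n = 0.75 × 818.1 = 614 kN.

614 kN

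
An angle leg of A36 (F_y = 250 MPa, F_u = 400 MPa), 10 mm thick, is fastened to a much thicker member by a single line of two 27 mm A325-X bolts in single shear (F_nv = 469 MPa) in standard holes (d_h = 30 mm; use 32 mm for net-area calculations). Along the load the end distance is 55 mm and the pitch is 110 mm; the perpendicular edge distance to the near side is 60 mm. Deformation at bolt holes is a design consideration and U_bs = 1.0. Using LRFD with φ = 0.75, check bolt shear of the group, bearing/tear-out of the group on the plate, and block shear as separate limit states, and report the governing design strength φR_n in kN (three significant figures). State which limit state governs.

318 kN (block shear governs)

Bolt shear: A_b = π·27²/4 = 572.6 mm²; R_n = 469 × 572.6 × 2 × 1 / 1000 = 537.1 kN → 0.75 × 537.1 = 403 kN.
Bearing: edge l_c = 40, r_n = 192 kN; interior l_c = 80, r_n = 259.2 kN; R_n = 192 + 1·259.2 = 451.2 kN → 338 kN.
Block shear: A_gv = 1650, A_nv = 1170, A_nt = 440 mm²; R_n = min(0.6F_uA_nv, 0.6F_yA_gv) + U_bs·F_u·A_nt = 423.5 kN → 318 kN.
Block shear governs: 318 kN.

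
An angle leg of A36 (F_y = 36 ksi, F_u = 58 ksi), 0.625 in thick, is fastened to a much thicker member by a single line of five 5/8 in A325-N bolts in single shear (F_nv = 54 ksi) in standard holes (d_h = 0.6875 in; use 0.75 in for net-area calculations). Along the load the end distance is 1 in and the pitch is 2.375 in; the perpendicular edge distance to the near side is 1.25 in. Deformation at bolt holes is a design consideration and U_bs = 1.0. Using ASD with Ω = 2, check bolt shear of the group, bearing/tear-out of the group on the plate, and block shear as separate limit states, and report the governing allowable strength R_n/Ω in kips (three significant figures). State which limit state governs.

Bolt shear: A_b = π·0.625²/4 = 0.3068 in²; R_n = 54 × 0.3068 × 5 × 1 = 82.83 kips → 82.83 / 2 = 41.4 kips.
Bearing: edge l_c = 0.6562, r_n = 28.55 kips; interior l_c = 1.688, r_n = 54.38 kips; R_n = 28.55 + 4·54.38 = 246 kips → 123 kips.
Block shear: A_gv = 6.562, A_nv = 4.453, A_nt = 0.5469 in²; R_n = min(0.6F_uA_nv, 0.6F_yA_gv) + U_bs·F_u·A_nt = 173.5 kips → 86.7 kips.
Bolt shear governs: 41.4 kips.

41.4 kips (bolt shear governs)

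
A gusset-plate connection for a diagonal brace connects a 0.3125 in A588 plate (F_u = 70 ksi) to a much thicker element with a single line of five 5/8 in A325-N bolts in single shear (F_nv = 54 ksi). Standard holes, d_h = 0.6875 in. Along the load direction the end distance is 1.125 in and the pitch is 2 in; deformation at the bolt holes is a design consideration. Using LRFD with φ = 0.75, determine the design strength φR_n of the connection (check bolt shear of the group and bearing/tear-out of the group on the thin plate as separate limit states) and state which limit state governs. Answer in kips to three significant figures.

62.1 kips (bolt shear governs)

Bolt shear: A_b = π·0.625²/4 = 0.3068 in²; R_n = 54 × 0.3068 × 5 × 1 = 82.83 kips → 0.75 × 82.83 = 62.1 kips.
Bearing (1.2 l_c t F_u ≤ 2.4 d t F_u): upper limit = 2.4·0.625·0.3125·70 = 32.81 kips.
  Edge l_c = 1.125 − 0.6875/2 = 0.7812 → r_n = 20.51 kips; interior l_c = 2 − 0.6875 = 1.312 → r_n = 32.81 kips.
  R_n,bearing = 1·20.51 + 4·32.81 = 151.8 kips → 0.75 × 151.8 = 114 kips.
Bolt shear governs: 62.1 kips.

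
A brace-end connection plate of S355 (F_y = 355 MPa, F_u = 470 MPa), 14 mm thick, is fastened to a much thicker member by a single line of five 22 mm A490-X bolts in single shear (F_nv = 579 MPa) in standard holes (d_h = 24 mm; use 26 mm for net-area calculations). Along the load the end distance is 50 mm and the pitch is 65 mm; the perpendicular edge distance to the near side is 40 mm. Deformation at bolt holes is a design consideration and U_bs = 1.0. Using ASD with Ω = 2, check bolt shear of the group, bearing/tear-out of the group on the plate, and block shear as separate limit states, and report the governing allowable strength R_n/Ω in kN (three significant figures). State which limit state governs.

Bolt shear: A_b = π·22²/4 = 380.1 mm²; R_n = 579 × 380.1 × 5 × 1 / 1000 = 1100 kN → 1100 / 2 = 550 kN.
Bearing: edge l_c = 38, r_n = 300 kN; interior l_c = 41, r_n = 323.7 kN; R_n = 300 + 4·323.7 = 1595 kN → 797 kN.
Block shear: A_gv = 4340, A_nv = 2702, A_nt = 378 mm²; R_n = min(0.6F_uA_nv, 0.6F_yA_gv) + U_bs·F_u·A_nt = 939.6 kN → 470 kN.
Block shear governs: 470 kN.

470 kN (block shear governs)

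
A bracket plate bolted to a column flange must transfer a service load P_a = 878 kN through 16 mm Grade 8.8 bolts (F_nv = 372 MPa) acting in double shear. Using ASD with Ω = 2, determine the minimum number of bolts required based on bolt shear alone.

12 bolts

A_b = π·16²/4 = 201.1 mm².
Per-bolt allowable strength R_n/Ω = 372 × 201.1 × 2 / 1000 / 2 = 74.8 kN.
n ≥ 878 / 74.8 = 11.74 → use 12 bolts.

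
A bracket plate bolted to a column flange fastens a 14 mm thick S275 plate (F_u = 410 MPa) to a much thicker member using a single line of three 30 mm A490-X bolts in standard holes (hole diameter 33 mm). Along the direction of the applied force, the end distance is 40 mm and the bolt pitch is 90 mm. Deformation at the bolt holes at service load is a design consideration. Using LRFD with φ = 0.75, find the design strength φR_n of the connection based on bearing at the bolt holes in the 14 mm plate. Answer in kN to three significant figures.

710 kN

Per bolt r_n = 1.2 l_c t F_u ≤ 2.4 d t F_u; upper limit = 2.4 × 30 × 14 × 410 / 1000 = 413.3 kN.
Edge bolt: l_c = 40 − 33/2 = 23.5 mm → 1.2 × 23.5 × 14 × 410 / 1000 = 161.9 → r_n = 161.9 kN.
Interior bolts: l_c = 90 − 33 = 57 mm → 1.2 × 57 × 14 × 410 / 1000 = 392.6 → r_n = 392.6 kN.
R_n = 1 × 161.9 + 2 × 392.6 = 947.1 kN.
Design strength φR_n = 0.75 × 947.1 = 710 kN.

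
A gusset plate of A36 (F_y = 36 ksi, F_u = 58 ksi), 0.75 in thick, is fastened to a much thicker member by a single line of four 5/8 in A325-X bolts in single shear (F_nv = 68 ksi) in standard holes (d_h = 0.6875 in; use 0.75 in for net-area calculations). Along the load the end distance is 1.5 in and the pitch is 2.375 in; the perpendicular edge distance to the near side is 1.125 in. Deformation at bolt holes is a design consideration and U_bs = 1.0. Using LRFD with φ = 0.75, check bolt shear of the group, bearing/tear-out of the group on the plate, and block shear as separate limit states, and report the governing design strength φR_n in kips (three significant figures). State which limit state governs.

Bolt shear: A_b = π·0.625²/4 = 0.3068 in²; R_n = 68 × 0.3068 × 4 × 1 = 83.45 kips → 0.75 × 83.45 = 62.6 kips.
Bearing: edge l_c = 1.156, r_n = 60.36 kips; interior l_c = 1.688, r_n = 65.25 kips; R_n = 60.36 + 3·65.25 = 256.1 kips → 192 kips.
Block shear: A_gv = 6.469, A_nv = 4.5, A_nt = 0.5625 in²; R_n = min(0.6F_uA_nv, 0.6F_yA_gv) + U_bs·F_u·A_nt = 172.3 kips → 129 kips.
Bolt shear governs: 62.6 kips.

62.6 kips (bolt shear governs)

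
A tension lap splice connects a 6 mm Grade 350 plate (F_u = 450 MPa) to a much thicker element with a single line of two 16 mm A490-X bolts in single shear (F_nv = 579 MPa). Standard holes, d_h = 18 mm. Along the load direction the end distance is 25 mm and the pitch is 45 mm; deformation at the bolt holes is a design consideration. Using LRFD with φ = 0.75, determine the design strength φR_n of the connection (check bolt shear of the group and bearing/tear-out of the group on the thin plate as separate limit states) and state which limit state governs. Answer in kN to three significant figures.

104 kN (bearing governs)

Bolt shear: A_b = π·16²/4 = 201.1 mm²; R_n = 579 × 201.1 × 2 × 1 / 1000 = 232.8 kN → 0.75 × 232.8 = 175 kN.
Bearing (1.2 l_c t F_u ≤ 2.4 d t F_u): upper limit = 2.4·16·6·450 / 1000 = 103.7 kN.
  Edge l_c = 25 − 18/2 = 16 → r_n = 51.84 kN; interior l_c = 45 − 18 = 27 → r_n = 87.48 kN.
  R_n,bearing = 1·51.84 + 1·87.48 = 139.3 kN → 0.75 × 139.3 = 104 kN.
Bearing governs: 104 kN.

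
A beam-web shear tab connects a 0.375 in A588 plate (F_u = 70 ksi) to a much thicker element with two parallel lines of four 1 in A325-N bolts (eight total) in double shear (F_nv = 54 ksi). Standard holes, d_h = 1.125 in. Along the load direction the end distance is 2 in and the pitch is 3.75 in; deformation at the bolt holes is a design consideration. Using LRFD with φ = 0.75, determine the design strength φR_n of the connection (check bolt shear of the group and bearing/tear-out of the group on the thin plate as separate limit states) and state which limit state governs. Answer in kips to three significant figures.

Bolt shear: A_b = π·1²/4 = 0.7854 in²; R_n = 54 × 0.7854 × 8 × 2 = 678.6 kips → 0.75 × 678.6 = 509 kips.
Bearing (1.2 l_c t F_u ≤ 2.4 d t F_u): upper limit = 2.4·1·0.375·70 = 63 kips.
  Edge l_c = 2 − 1.125/2 = 1.438 → r_n = 45.28 kips; interior l_c = 3.75 − 1.125 = 2.625 → r_n = 63 kips.
  R_n,bearing = 2·45.28 + 6·63 = 468.6 kips → 0.75 × 468.6 = 351 kips.
Bearing governs: 351 kips.

351 kips (bearing governs)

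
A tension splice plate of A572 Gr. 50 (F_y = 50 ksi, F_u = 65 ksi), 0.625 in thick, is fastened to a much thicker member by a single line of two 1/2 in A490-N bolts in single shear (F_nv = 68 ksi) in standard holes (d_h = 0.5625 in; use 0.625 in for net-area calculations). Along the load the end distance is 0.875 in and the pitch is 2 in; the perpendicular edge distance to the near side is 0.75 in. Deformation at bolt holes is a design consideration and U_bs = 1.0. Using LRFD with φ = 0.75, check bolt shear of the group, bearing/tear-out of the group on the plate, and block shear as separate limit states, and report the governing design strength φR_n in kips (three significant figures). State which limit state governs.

Bolt shear: A_b = π·0.5²/4 = 0.1963 in²; R_n = 68 × 0.1963 × 2 × 1 = 26.7 kips → 0.75 × 26.7 = 20 kips.
Bearing: edge l_c = 0.5938, r_n = 28.95 kips; interior l_c = 1.438, r_n = 48.75 kips; R_n = 28.95 + 1·48.75 = 77.7 kips → 58.3 kips.
Block shear: A_gv = 1.797, A_nv = 1.211, A_nt = 0.2734 in²; R_n = min(0.6F_uA_nv, 0.6F_yA_gv) + U_bs·F_u·A_nt = 65 kips → 48.8 kips.
Bolt shear governs: 20 kips.

20 kips (bolt shear governs)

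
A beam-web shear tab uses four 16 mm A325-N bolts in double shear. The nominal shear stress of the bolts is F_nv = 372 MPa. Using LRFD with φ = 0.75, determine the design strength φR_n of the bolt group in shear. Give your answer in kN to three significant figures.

A_b = π × 16² / 4 = 201.1 mm².
R_n = F_nv · A_b · n · n_s = 372 × 201.1 × 4 × 2 / 1000 = 598.4 kN.
Design strength φR_n = 0.75 × 598.4 = 449 kN.

449 kN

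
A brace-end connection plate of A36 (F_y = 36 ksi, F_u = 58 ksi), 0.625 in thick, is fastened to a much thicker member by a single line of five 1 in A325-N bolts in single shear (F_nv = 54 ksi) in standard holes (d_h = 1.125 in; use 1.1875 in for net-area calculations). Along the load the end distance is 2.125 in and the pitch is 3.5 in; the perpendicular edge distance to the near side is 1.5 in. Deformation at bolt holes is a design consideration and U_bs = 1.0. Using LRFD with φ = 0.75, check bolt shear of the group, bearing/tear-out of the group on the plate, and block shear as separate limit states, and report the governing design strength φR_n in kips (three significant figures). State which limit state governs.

Bolt shear: A_b = π·1²/4 = 0.7854 in²; R_n = 54 × 0.7854 × 5 × 1 = 212.1 kips → 0.75 × 212.1 = 159 kips.
Bearing: edge l_c = 1.562, r_n = 67.97 kips; interior l_c = 2.375, r_n = 87 kips; R_n = 67.97 + 4·87 = 416 kips → 312 kips.
Block shear: A_gv = 10.08, A_nv = 6.738, A_nt = 0.5664 in²; R_n = min(0.6F_uA_nv, 0.6F_yA_gv) + U_bs·F_u·A_nt = 250.5 kips → 188 kips.
Bolt shear governs: 159 kips.

159 kips (bolt shear governs)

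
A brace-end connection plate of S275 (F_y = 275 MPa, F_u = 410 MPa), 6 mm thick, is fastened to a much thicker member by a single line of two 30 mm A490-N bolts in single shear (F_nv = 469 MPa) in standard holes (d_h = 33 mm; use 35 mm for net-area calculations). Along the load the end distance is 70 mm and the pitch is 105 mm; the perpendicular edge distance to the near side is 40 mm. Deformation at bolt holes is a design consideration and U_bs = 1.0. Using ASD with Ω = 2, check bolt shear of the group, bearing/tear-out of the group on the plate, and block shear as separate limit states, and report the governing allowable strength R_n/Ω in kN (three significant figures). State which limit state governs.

Bolt shear: A_b = π·30²/4 = 706.9 mm²; R_n = 469 × 706.9 × 2 × 1 / 1000 = 663 kN → 663 / 2 = 332 kN.
Bearing: edge l_c = 53.5, r_n = 157.9 kN; interior l_c = 72, r_n = 177.1 kN; R_n = 157.9 + 1·177.1 = 335.1 kN → 168 kN.
Block shear: A_gv = 1050, A_nv = 735, A_nt = 135 mm²; R_n = min(0.6F_uA_nv, 0.6F_yA_gv) + U_bs·F_u·A_nt = 228.6 kN → 114 kN.
Block shear governs: 114 kN.

114 kN (block shear governs)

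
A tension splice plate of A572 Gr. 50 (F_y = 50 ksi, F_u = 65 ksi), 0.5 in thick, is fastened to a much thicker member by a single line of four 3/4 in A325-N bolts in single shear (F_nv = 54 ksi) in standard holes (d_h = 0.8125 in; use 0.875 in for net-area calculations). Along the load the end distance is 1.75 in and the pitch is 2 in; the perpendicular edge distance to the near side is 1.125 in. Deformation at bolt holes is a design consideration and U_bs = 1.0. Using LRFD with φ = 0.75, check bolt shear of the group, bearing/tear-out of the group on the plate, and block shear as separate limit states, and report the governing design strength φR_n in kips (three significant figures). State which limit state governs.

71.6 kips (bolt shear governs)

Bolt shear: A_b = π·0.75²/4 = 0.4418 in²; R_n = 54 × 0.4418 × 4 × 1 = 95.43 kips → 0.75 × 95.43 = 71.6 kips.
Bearing: edge l_c = 1.344, r_n = 52.41 kips; interior l_c = 1.188, r_n = 46.31 kips; R_n = 52.41 + 3·46.31 = 191.3 kips → 144 kips.
Block shear: A_gv = 3.875, A_nv = 2.344, A_nt = 0.3438 in²; R_n = min(0.6F_uA_nv, 0.6F_yA_gv) + U_bs·F_u·A_nt = 113.8 kips → 85.3 kips.
Bolt shear governs: 71.6 kips.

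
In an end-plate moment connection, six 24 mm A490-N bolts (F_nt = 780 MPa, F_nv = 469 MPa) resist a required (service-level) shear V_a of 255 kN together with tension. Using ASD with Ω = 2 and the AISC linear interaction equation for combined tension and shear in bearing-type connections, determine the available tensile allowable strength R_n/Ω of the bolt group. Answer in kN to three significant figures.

A_b = π·24²/4 = 452.4 mm²; f_rv = 255 × 1000 / (6 × 452.4) = 93.95 MPa.
F'_nt = 1.3 F_nt − (Ω F_nt / F_nv) f_rv = 1.3·780 − (2·780/469)·93.95 = 701.5 MPa, capped at F_nt → F'_nt = 701.5 MPa.
R_n = F'_nt · A_b · n = 701.5 × 452.4 × 6 / 1000 = 1904 kN.
Allowable strength R_n/Ω = 1904 / 2 = 952 kN.

952 kN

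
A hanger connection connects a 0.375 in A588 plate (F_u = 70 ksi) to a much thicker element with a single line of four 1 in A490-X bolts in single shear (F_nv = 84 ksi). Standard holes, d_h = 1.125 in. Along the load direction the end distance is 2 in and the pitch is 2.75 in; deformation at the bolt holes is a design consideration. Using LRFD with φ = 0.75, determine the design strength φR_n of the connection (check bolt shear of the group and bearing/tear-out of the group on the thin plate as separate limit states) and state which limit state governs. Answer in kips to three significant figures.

Bolt shear: A_b = π·1²/4 = 0.7854 in²; R_n = 84 × 0.7854 × 4 × 1 = 263.9 kips → 0.75 × 263.9 = 198 kips.
Bearing (1.2 l_c t F_u ≤ 2.4 d t F_u): upper limit = 2.4·1·0.375·70 = 63 kips.
  Edge l_c = 2 − 1.125/2 = 1.438 → r_n = 45.28 kips; interior l_c = 2.75 − 1.125 = 1.625 → r_n = 51.19 kips.
  R_n,bearing = 1·45.28 + 3·51.19 = 198.8 kips → 0.75 × 198.8 = 149 kips.
Bearing governs: 149 kips.

149 kips (bearing governs)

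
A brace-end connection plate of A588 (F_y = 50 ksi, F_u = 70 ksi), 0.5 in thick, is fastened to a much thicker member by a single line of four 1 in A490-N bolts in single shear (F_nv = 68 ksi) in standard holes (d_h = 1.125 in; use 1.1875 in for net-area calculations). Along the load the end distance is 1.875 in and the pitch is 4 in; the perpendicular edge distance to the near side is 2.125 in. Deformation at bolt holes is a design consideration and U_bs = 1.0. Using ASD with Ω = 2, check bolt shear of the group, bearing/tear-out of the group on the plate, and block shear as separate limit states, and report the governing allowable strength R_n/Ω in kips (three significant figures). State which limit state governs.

Bolt shear: A_b = π·1²/4 = 0.7854 in²; R_n = 68 × 0.7854 × 4 × 1 = 213.6 kips → 213.6 / 2 = 107 kips.
Bearing: edge l_c = 1.312, r_n = 55.12 kips; interior l_c = 2.875, r_n = 84 kips; R_n = 55.12 + 3·84 = 307.1 kips → 154 kips.
Block shear: A_gv = 6.938, A_nv = 4.859, A_nt = 0.7656 in²; R_n = min(0.6F_uA_nv, 0.6F_yA_gv) + U_bs·F_u·A_nt = 257.7 kips → 129 kips.
Bolt shear governs: 107 kips.

107 kips (bolt shear governs)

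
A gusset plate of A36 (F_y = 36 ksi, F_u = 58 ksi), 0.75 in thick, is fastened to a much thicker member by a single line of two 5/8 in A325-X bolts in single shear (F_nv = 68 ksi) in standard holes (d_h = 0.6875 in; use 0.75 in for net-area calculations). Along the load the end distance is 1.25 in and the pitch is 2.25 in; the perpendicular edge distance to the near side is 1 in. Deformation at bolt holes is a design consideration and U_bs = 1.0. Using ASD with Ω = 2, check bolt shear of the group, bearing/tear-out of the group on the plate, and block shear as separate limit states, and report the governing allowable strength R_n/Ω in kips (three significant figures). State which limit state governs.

20.9 kips (bolt shear governs)

Bolt shear: A_b = π·0.625²/4 = 0.3068 in²; R_n = 68 × 0.3068 × 2 × 1 = 41.72 kips → 41.72 / 2 = 20.9 kips.
Bearing: edge l_c = 0.9062, r_n = 47.31 kips; interior l_c = 1.562, r_n = 65.25 kips; R_n = 47.31 + 1·65.25 = 112.6 kips → 56.3 kips.
Block shear: A_gv = 2.625, A_nv = 1.781, A_nt = 0.4688 in²; R_n = min(0.6F_uA_nv, 0.6F_yA_gv) + U_bs·F_u·A_nt = 83.89 kips → 41.9 kips.
Bolt shear governs: 20.9 kips.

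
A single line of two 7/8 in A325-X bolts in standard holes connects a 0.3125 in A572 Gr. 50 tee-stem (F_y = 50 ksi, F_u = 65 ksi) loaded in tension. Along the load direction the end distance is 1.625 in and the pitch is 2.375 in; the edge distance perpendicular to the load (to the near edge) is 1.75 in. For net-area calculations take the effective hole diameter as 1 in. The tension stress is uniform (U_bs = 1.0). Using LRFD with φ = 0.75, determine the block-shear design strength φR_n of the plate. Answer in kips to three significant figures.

Shear plane L_v = 1.625 + 1·2.375 = 4 in; A_gv = 4 × 0.3125 = 1.25 in².
A_nv = (4 − 1.5·1) × 0.3125 = 0.7812 in².
A_nt = (1.75 − 0.5·1) × 0.3125 = 0.3906 in².
0.6 F_u A_nv = 30.47 kips; 0.6 F_y A_gv = 37.5 kips → shear rupture governs the shear term.
R_n = 30.47 + 1.0 × 65 × 0.3906 = 55.86 kips.
Design strength φR_n = 0.75 × 55.86 = 41.9 kips.

41.9 kips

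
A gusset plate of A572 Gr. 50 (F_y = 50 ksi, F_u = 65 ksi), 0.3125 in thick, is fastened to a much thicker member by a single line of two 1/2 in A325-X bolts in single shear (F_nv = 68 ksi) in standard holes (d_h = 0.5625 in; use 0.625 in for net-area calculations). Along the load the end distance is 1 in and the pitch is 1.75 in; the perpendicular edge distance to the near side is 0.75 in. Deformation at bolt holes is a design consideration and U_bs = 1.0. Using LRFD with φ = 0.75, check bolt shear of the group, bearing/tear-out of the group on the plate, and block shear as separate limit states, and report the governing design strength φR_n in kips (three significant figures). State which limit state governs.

20 kips (bolt shear governs)

Bolt shear: A_b = π·0.5²/4 = 0.1963 in²; R_n = 68 × 0.1963 × 2 × 1 = 26.7 kips → 0.75 × 26.7 = 20 kips.
Bearing: edge l_c = 0.7188, r_n = 17.52 kips; interior l_c = 1.188, r_n = 24.38 kips; R_n = 17.52 + 1·24.38 = 41.89 kips → 31.4 kips.
Block shear: A_gv = 0.8594, A_nv = 0.5664, A_nt = 0.1367 in²; R_n = min(0.6F_uA_nv, 0.6F_yA_gv) + U_bs·F_u·A_nt = 30.98 kips → 23.2 kips.
Bolt shear governs: 20 kips.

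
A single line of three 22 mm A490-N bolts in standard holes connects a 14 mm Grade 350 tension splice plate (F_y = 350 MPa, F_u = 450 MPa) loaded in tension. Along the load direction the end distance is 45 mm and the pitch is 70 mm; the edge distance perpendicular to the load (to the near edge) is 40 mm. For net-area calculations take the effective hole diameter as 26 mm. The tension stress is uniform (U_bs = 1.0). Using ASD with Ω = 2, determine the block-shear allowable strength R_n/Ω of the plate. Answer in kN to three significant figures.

Shear plane L_v = 45 + 2·70 = 185 mm; A_gv = 185 × 14 = 2590 mm².
A_nv = (185 − 2.5·26) × 14 = 1680 mm².
A_nt = (40 − 0.5·26) × 14 = 378 mm².
0.6 F_u A_nv = 453.6 kN; 0.6 F_y A_gv = 543.9 kN → shear rupture governs the shear term.
R_n = 453.6 + 1.0 × 450 × 378 / 1000 = 623.7 kN.
Allowable strength R_n/Ω = 623.7 / 2 = 312 kN.

312 kN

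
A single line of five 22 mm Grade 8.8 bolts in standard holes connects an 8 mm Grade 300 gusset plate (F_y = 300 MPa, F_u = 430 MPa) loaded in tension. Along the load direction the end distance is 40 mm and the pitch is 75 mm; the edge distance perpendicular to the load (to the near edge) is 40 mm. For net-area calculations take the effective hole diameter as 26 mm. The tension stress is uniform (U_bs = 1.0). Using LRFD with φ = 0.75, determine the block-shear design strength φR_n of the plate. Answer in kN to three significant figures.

415 kN

Shear plane L_v = 40 + 4·75 = 340 mm; A_gv = 340 × 8 = 2720 mm².
A_nv = (340 − 4.5·26) × 8 = 1784 mm².
A_nt = (40 − 0.5·26) × 8 = 216 mm².
0.6 F_u A_nv = 460.3 kN; 0.6 F_y A_gv = 489.6 kN → shear rupture governs the shear term.
R_n = 460.3 + 1.0 × 430 × 216 / 1000 = 553.2 kN.
Design strength φR_n = 0.75 × 553.2 = 415 kN.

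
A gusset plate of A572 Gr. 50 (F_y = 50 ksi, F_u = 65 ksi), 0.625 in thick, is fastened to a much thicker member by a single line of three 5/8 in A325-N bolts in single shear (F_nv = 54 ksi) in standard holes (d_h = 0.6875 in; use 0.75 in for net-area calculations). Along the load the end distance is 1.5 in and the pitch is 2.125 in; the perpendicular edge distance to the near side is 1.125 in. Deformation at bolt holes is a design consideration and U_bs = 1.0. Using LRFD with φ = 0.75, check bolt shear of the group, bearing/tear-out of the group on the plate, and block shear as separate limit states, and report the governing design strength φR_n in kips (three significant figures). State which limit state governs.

Bolt shear: A_b = π·0.625²/4 = 0.3068 in²; R_n = 54 × 0.3068 × 3 × 1 = 49.7 kips → 0.75 × 49.7 = 37.3 kips.
Bearing: edge l_c = 1.156, r_n = 56.37 kips; interior l_c = 1.438, r_n = 60.94 kips; R_n = 56.37 + 2·60.94 = 178.2 kips → 134 kips.
Block shear: A_gv = 3.594, A_nv = 2.422, A_nt = 0.4688 in²; R_n = min(0.6F_uA_nv, 0.6F_yA_gv) + U_bs·F_u·A_nt = 124.9 kips → 93.7 kips.
Bolt shear governs: 37.3 kips.

37.3 kips (bolt shear governs)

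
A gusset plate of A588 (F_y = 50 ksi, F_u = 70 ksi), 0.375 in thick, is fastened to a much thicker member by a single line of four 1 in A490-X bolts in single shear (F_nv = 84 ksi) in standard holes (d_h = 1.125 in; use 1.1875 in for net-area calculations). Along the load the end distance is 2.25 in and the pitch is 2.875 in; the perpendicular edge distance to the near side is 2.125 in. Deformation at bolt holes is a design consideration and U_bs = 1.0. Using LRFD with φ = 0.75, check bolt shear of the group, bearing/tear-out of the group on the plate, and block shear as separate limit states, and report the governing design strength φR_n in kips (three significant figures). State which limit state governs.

Bolt shear: A_b = π·1²/4 = 0.7854 in²; R_n = 84 × 0.7854 × 4 × 1 = 263.9 kips → 0.75 × 263.9 = 198 kips.
Bearing: edge l_c = 1.688, r_n = 53.16 kips; interior l_c = 1.75, r_n = 55.13 kips; R_n = 53.16 + 3·55.13 = 218.5 kips → 164 kips.
Block shear: A_gv = 4.078, A_nv = 2.52, A_nt = 0.5742 in²; R_n = min(0.6F_uA_nv, 0.6F_yA_gv) + U_bs·F_u·A_nt = 146 kips → 110 kips.
Block shear governs: 110 kips.

110 kips (block shear governs)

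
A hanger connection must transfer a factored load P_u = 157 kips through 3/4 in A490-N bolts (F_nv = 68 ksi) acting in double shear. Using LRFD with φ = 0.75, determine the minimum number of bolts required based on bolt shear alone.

4 bolts

A_b = π·0.75²/4 = 0.4418 in².
Per-bolt design strength φR_n = 0.75 × 68 × 0.4418 × 2 = 45.06 kips.
n ≥ 157 / 45.06 = 3.484 → use 4 bolts.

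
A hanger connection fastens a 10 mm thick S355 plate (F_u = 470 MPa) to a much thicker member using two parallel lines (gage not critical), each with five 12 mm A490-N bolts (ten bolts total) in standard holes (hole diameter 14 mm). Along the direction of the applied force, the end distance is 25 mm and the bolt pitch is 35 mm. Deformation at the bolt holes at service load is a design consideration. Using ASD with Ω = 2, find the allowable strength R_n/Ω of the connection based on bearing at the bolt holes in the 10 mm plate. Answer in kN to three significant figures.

575 kN

Per bolt r_n = 1.2 l_c t F_u ≤ 2.4 d t F_u; upper limit = 2.4 × 12 × 10 × 470 / 1000 = 135.4 kN.
Edge bolt: l_c = 25 − 14/2 = 18 mm → 1.2 × 18 × 10 × 470 / 1000 = 101.5 → r_n = 101.5 kN.
Interior bolts: l_c = 35 − 14 = 21 mm → 1.2 × 21 × 10 × 470 / 1000 = 118.4 → r_n = 118.4 kN.
R_n = 2 × 101.5 + 8 × 118.4 = 1151 kN.
Allowable strength R_n/Ω = 1151 / 2 = 575 kN.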